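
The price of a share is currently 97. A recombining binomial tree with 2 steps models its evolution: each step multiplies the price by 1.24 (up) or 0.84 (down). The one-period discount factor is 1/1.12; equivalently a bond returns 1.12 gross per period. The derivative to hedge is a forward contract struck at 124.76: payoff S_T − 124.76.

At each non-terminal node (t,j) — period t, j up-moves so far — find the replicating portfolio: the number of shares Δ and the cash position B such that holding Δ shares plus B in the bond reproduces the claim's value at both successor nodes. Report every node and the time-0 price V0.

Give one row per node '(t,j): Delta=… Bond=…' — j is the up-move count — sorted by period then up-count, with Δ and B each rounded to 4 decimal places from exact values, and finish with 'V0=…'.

(0,0): Delta=1.0000 Bond=-99.4579
(1,0): Delta=1.0000 Bond=-111.3929
(1,1): Delta=1.0000 Bond=-111.3929
V0=-2.4579

No-arbitrage ⇒ martingale measure with p* = (R−d)/(u−d) = 0.7000.
Payoff layer (t=2): V(2,0)=-56.3168, V(2,1)=-23.7248, V(2,2)=24.3872
  t=1,j=0: stock 81.4800 → up 101.0352 (V=-23.7248), down 68.4432 (V=-56.3168). Price -29.9129; hedge Δ=1.0000, bond B=-111.3929.
  t=1,j=1: stock 120.2800 → up 149.1472 (V=24.3872), down 101.0352 (V=-23.7248). Price 8.8871; hedge Δ=1.0000, bond B=-111.3929.
  t=0,j=0: stock 97.0000 → up 120.2800 (V=8.8871), down 81.4800 (V=-29.9129). Price -2.4579; hedge Δ=1.0000, bond B=-99.4579.
Each (Δ,B) replicates both successor values, so the strategy is self-financing and V0 is arbitrage-free.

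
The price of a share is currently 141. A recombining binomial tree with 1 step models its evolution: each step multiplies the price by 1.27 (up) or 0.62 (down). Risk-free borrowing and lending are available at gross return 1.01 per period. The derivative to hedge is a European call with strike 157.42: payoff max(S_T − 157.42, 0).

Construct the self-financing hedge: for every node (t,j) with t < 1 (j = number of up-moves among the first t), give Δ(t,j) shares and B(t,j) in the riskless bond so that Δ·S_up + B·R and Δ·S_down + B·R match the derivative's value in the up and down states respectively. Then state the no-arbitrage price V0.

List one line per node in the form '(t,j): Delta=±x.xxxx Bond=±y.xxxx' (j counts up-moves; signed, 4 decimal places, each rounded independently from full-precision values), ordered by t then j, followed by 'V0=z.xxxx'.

Under the risk-neutral measure, an up-move has probability p* = (R−d)/(u−d) = 0.6000 and values discount at R = 1.01.
Payoff layer (t=1): V(1,0)=0.0000, V(1,1)=21.6500
Node (0,0) S=141.0000: V=(p*·21.6500+(1−p*)·0.0000)/1.01=12.8614; Δ=(21.6500−0.0000)/(179.0700−87.4200)=0.2362; B=V−Δ·S=-20.4463
The time-0 hedge costs 12.8614, which is the no-arbitrage price.

(0,0): Delta=0.2362 Bond=-20.4463
V0=12.8614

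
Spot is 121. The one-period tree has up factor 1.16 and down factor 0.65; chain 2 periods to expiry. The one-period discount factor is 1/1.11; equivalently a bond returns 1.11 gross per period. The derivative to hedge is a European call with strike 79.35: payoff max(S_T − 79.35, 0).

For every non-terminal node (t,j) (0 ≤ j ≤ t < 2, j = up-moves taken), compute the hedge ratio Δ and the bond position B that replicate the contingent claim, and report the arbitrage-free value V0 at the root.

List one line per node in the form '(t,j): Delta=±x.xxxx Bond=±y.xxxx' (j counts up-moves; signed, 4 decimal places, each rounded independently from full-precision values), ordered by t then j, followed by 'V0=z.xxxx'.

The replicating-portfolio and risk-neutral prices coincide; use p* = (1.11−0.65)/(1.16−0.65) = 0.9020 for the latter.
Terminal payoffs: V(2,0)=0.0000, V(2,1)=11.8840, V(2,2)=83.4676
  t=1,j=0: stock 78.6500 → up 91.2340 (V=11.8840), down 51.1225 (V=0.0000). Price 9.6567; hedge Δ=0.2963, bond B=-13.6453.
  t=1,j=1: stock 140.3600 → up 162.8176 (V=83.4676), down 91.2340 (V=11.8840). Price 68.8735; hedge Δ=1.0000, bond B=-71.4865.
  t=0,j=0: stock 121.0000 → up 140.3600 (V=68.8735), down 78.6500 (V=9.6567). Price 56.8180; hedge Δ=0.9596, bond B=-59.2935.
Self-financing check: at every node Δ·S+B equals the discounted successor values.

(0,0): Delta=0.9596 Bond=-59.2935
(1,0): Delta=0.2963 Bond=-13.6453
(1,1): Delta=1.0000 Bond=-71.4865
V0=56.8180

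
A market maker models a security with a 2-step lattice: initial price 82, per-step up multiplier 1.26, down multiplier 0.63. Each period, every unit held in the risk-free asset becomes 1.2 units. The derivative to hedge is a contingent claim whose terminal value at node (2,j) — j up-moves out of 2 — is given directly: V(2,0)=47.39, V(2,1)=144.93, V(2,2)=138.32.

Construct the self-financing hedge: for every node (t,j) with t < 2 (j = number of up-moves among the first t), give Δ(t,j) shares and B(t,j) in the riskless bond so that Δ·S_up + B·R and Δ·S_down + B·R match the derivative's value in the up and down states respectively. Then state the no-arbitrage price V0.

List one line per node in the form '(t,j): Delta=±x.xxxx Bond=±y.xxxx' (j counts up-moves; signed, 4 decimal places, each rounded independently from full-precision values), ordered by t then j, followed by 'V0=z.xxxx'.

Risk-neutral probability p* = (R−d)/(u−d) = (1.2−0.63)/(1.26−0.63) = 0.9048.
Payoff layer (t=2): V(2,0)=47.3900, V(2,1)=144.9300, V(2,2)=138.3200
Node (1,0) S=51.6600: V=(p*·144.9300+(1−p*)·47.3900)/1.2=113.0337; Δ=(144.9300−47.3900)/(65.0916−32.5458)=2.9970; B=V−Δ·S=-41.7917
Node (1,1) S=103.3200: V=(p*·138.3200+(1−p*)·144.9300)/1.2=115.7913; Δ=(138.3200−144.9300)/(130.1832−65.0916)=-0.1015; B=V−Δ·S=126.2833
Node (0,0) S=82.0000: V=(p*·115.7913+(1−p*)·113.0337)/1.2=96.2739; Δ=(115.7913−113.0337)/(103.3200−51.6600)=0.0534; B=V−Δ·S=91.8968
Self-financing check: at every node Δ·S+B equals the discounted successor values.

(0,0): Delta=0.0534 Bond=91.8968
(1,0): Delta=2.9970 Bond=-41.7917
(1,1): Delta=-0.1015 Bond=126.2833
V0=96.2739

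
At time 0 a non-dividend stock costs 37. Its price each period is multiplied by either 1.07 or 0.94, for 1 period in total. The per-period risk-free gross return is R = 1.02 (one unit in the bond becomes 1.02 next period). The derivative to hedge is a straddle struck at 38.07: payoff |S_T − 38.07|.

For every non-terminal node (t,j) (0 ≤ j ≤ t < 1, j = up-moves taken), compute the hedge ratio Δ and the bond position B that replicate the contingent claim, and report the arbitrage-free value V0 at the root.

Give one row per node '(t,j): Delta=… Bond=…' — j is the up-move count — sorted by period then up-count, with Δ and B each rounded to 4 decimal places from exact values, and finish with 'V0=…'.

Since d<R<u, set p* = (R−d)/(u−d) = 0.6154; price each node as the discounted p*-expectation of its children.
Terminal payoffs: V(1,0)=3.2900, V(1,1)=1.5200
(0,0): S=37.0000. Δ = (V_up−V_dn)/(S_up−S_dn) = (1.5200−3.2900)/(39.5900−34.7800) = -0.3680. V = [p*·1.5200 + (1−p*)·3.2900]/1.02 = 2.1576. B = V − Δ·S = 15.7730.
Root portfolio cost Δ·37+B reproduces V0=2.1576.

(0,0): Delta=-0.3680 Bond=15.7730
V0=2.1576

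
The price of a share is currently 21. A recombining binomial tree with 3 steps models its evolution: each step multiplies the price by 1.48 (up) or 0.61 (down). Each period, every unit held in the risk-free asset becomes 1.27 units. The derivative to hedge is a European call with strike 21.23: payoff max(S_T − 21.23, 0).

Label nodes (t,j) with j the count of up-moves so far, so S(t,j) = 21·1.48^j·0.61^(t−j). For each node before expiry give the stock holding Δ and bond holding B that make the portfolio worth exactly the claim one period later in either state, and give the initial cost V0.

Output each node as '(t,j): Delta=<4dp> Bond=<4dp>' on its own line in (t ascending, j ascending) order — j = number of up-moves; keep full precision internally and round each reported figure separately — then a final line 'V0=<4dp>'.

The replicating-portfolio and risk-neutral prices coincide; use p* = (1.27−0.61)/(1.48−0.61) = 0.7586 for the latter.
Terminal values V(3,·): V(3,0)=0.0000, V(3,1)=0.0000, V(3,2)=6.8290, V(3,3)=46.8476
(2,0): S=7.8141. Δ = (V_up−V_dn)/(S_up−S_dn) = (0.0000−0.0000)/(11.5649−4.7666) = 0.0000. V = [p*·0.0000 + (1−p*)·0.0000]/1.27 = 0.0000. B = V − Δ·S = 0.0000.
(2,1): S=18.9588. Δ = (V_up−V_dn)/(S_up−S_dn) = (6.8290−0.0000)/(28.0590−11.5649) = 0.4140. V = [p*·6.8290 + (1−p*)·0.0000]/1.27 = 4.0792. B = V − Δ·S = -3.7702.
(2,2): S=45.9984. Δ = (V_up−V_dn)/(S_up−S_dn) = (46.8476−6.8290)/(68.0776−28.0590) = 1.0000. V = [p*·46.8476 + (1−p*)·6.8290]/1.27 = 29.2819. B = V − Δ·S = -16.7165.
(1,0): S=12.8100. Δ = (V_up−V_dn)/(S_up−S_dn) = (4.0792−0.0000)/(18.9588−7.8141) = 0.3660. V = [p*·4.0792 + (1−p*)·0.0000]/1.27 = 2.4367. B = V − Δ·S = -2.2521.
(1,1): S=31.0800. Δ = (V_up−V_dn)/(S_up−S_dn) = (29.2819−4.0792)/(45.9984−18.9588) = 0.9321. V = [p*·29.2819 + (1−p*)·4.0792]/1.27 = 18.2665. B = V − Δ·S = -10.7020.
(0,0): S=21.0000. Δ = (V_up−V_dn)/(S_up−S_dn) = (18.2665−2.4367)/(31.0800−12.8100) = 0.8664. V = [p*·18.2665 + (1−p*)·2.4367]/1.27 = 11.3744. B = V − Δ·S = -6.8208.
Root portfolio cost Δ·21+B reproduces V0=11.3744.

(0,0): Delta=0.8664 Bond=-6.8208
(1,0): Delta=0.3660 Bond=-2.2521
(1,1): Delta=0.9321 Bond=-10.7020
(2,0): Delta=0.0000 Bond=0.0000
(2,1): Delta=0.4140 Bond=-3.7702
(2,2): Delta=1.0000 Bond=-16.7165
V0=11.3744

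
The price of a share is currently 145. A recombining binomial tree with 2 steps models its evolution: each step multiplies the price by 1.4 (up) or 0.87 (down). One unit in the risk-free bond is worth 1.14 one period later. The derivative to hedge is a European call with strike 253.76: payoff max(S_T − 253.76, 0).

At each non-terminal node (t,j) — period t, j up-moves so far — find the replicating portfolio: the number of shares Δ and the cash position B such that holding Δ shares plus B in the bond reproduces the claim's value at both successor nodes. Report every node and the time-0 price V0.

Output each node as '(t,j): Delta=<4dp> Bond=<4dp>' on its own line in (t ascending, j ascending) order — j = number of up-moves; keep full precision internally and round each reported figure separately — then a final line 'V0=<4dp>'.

Risk-neutral probability p* = (R−d)/(u−d) = (1.14−0.87)/(1.4−0.87) = 0.5094.
Payoff layer (t=2): V(2,0)=0.0000, V(2,1)=0.0000, V(2,2)=30.4400
  t=1,j=0: stock 126.1500 → up 176.6100 (V=0.0000), down 109.7505 (V=0.0000). Price 0.0000; hedge Δ=0.0000, bond B=0.0000.
  t=1,j=1: stock 203.0000 → up 284.2000 (V=30.4400), down 176.6100 (V=0.0000). Price 13.6028; hedge Δ=0.2829, bond B=-43.8312.
  t=0,j=0: stock 145.0000 → up 203.0000 (V=13.6028), down 126.1500 (V=0.0000). Price 6.0787; hedge Δ=0.1770, bond B=-19.5869.
Each (Δ,B) replicates both successor values, so the strategy is self-financing and V0 is arbitrage-free.

(0,0): Delta=0.1770 Bond=-19.5869
(1,0): Delta=0.0000 Bond=0.0000
(1,1): Delta=0.2829 Bond=-43.8312
V0=6.0787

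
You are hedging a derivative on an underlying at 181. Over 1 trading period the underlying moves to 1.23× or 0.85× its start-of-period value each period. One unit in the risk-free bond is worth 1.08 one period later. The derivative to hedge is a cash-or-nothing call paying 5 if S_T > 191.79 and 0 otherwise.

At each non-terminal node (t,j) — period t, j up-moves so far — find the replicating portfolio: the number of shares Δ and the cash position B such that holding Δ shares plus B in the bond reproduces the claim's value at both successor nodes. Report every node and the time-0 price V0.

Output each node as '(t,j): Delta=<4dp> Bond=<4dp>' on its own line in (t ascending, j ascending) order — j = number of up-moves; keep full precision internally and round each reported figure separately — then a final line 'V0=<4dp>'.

(0,0): Delta=0.0727 Bond=-10.3558
V0=2.8021

Since d<R<u, set p* = (R−d)/(u−d) = 0.6053; price each node as the discounted p*-expectation of its children.
At expiry t=1: V(1,0)=0.0000, V(1,1)=5.0000
  t=0,j=0: stock 181.0000 → up 222.6300 (V=5.0000), down 153.8500 (V=0.0000). Price 2.8021; hedge Δ=0.0727, bond B=-10.3558.
Self-financing check: at every node Δ·S+B equals the discounted successor values.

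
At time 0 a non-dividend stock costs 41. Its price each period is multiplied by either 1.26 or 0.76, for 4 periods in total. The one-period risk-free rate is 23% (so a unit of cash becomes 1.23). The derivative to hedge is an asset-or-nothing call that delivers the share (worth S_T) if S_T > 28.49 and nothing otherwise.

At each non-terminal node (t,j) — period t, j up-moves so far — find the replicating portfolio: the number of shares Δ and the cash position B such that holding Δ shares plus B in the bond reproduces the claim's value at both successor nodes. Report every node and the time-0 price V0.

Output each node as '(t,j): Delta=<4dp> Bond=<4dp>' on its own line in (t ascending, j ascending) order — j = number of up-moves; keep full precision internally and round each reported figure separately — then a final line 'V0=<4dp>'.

Risk-neutral probability p* = (R−d)/(u−d) = (1.23−0.76)/(1.26−0.76) = 0.9400.
Terminal payoffs: V(4,0)=0.0000, V(4,1)=0.0000, V(4,2)=37.5969, V(4,3)=62.3317, V(4,4)=103.3394
(3,0): S=17.9980. Δ = (V_up−V_dn)/(S_up−S_dn) = (0.0000−0.0000)/(22.6775−13.6785) = 0.0000. V = [p*·0.0000 + (1−p*)·0.0000]/1.23 = 0.0000. B = V − Δ·S = 0.0000.
(3,1): S=29.8388. Δ = (V_up−V_dn)/(S_up−S_dn) = (37.5969−0.0000)/(37.5969−22.6775) = 2.5200. V = [p*·37.5969 + (1−p*)·0.0000]/1.23 = 28.7326. B = V − Δ·S = -46.4612.
(3,2): S=49.4696. Δ = (V_up−V_dn)/(S_up−S_dn) = (62.3317−37.5969)/(62.3317−37.5969) = 1.0000. V = [p*·62.3317 + (1−p*)·37.5969]/1.23 = 49.4696. B = V − Δ·S = 0.0000.
(3,3): S=82.0154. Δ = (V_up−V_dn)/(S_up−S_dn) = (103.3394−62.3317)/(103.3394−62.3317) = 1.0000. V = [p*·103.3394 + (1−p*)·62.3317]/1.23 = 82.0154. B = V − Δ·S = 0.0000.
(2,0): S=23.6816. Δ = (V_up−V_dn)/(S_up−S_dn) = (28.7326−0.0000)/(29.8388−17.9980) = 2.4266. V = [p*·28.7326 + (1−p*)·0.0000]/1.23 = 21.9582. B = V − Δ·S = -35.5069.
(2,1): S=39.2616. Δ = (V_up−V_dn)/(S_up−S_dn) = (49.4696−28.7326)/(49.4696−29.8388) = 1.0564. V = [p*·49.4696 + (1−p*)·28.7326]/1.23 = 39.2076. B = V − Δ·S = -2.2664.
(2,2): S=65.0916. Δ = (V_up−V_dn)/(S_up−S_dn) = (82.0154−49.4696)/(82.0154−49.4696) = 1.0000. V = [p*·82.0154 + (1−p*)·49.4696]/1.23 = 65.0916. B = V − Δ·S = 0.0000.
(1,0): S=31.1600. Δ = (V_up−V_dn)/(S_up−S_dn) = (39.2076−21.9582)/(39.2616−23.6816) = 1.1071. V = [p*·39.2076 + (1−p*)·21.9582]/1.23 = 31.0347. B = V − Δ·S = -3.4641.
(1,1): S=51.6600. Δ = (V_up−V_dn)/(S_up−S_dn) = (65.0916−39.2076)/(65.0916−39.2616) = 1.0021. V = [p*·65.0916 + (1−p*)·39.2076]/1.23 = 51.6574. B = V − Δ·S = -0.1106.
(0,0): S=41.0000. Δ = (V_up−V_dn)/(S_up−S_dn) = (51.6574−31.0347)/(51.6600−31.1600) = 1.0060. V = [p*·51.6574 + (1−p*)·31.0347]/1.23 = 40.9919. B = V − Δ·S = -0.2535.
Self-financing check: at every node Δ·S+B equals the discounted successor values.

(0,0): Delta=1.0060 Bond=-0.2535
(1,0): Delta=1.1071 Bond=-3.4641
(1,1): Delta=1.0021 Bond=-0.1106
(2,0): Delta=2.4266 Bond=-35.5069
(2,1): Delta=1.0564 Bond=-2.2664
(2,2): Delta=1.0000 Bond=0.0000
(3,0): Delta=0.0000 Bond=0.0000
(3,1): Delta=2.5200 Bond=-46.4612
(3,2): Delta=1.0000 Bond=0.0000
(3,3): Delta=1.0000 Bond=0.0000
V0=40.9919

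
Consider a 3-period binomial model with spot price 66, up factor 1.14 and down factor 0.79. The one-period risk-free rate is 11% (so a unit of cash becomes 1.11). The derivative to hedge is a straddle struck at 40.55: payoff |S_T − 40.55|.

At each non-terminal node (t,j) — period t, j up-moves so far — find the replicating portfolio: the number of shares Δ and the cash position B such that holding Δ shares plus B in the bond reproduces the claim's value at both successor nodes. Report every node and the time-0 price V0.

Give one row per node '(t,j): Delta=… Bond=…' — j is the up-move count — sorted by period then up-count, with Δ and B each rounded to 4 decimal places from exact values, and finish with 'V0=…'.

Risk-neutral probability p* = (R−d)/(u−d) = (1.11−0.79)/(1.14−0.79) = 0.9143.
Terminal values V(3,·): V(3,0)=8.0094, V(3,1)=6.4073, V(3,2)=27.2111, V(3,3)=57.2319
(2,0): S=41.1906. Δ = (V_up−V_dn)/(S_up−S_dn) = (6.4073−8.0094)/(46.9573−32.5406) = -0.1111. V = [p*·6.4073 + (1−p*)·8.0094]/1.11 = 5.8960. B = V − Δ·S = 10.4736.
(2,1): S=59.4396. Δ = (V_up−V_dn)/(S_up−S_dn) = (27.2111−6.4073)/(67.7611−46.9573) = 1.0000. V = [p*·27.2111 + (1−p*)·6.4073]/1.11 = 22.9081. B = V − Δ·S = -36.5315.
(2,2): S=85.7736. Δ = (V_up−V_dn)/(S_up−S_dn) = (57.2319−27.2111)/(97.7819−67.7611) = 1.0000. V = [p*·57.2319 + (1−p*)·27.2111]/1.11 = 49.2421. B = V − Δ·S = -36.5315.
(1,0): S=52.1400. Δ = (V_up−V_dn)/(S_up−S_dn) = (22.9081−5.8960)/(59.4396−41.1906) = 0.9322. V = [p*·22.9081 + (1−p*)·5.8960]/1.11 = 19.3242. B = V − Δ·S = -29.2816.
(1,1): S=75.2400. Δ = (V_up−V_dn)/(S_up−S_dn) = (49.2421−22.9081)/(85.7736−59.4396) = 1.0000. V = [p*·49.2421 + (1−p*)·22.9081]/1.11 = 42.3287. B = V − Δ·S = -32.9113.
(0,0): S=66.0000. Δ = (V_up−V_dn)/(S_up−S_dn) = (42.3287−19.3242)/(75.2400−52.1400) = 0.9959. V = [p*·42.3287 + (1−p*)·19.3242]/1.11 = 36.3576. B = V − Δ·S = -29.3695.
Each (Δ,B) replicates both successor values, so the strategy is self-financing and V0 is arbitrage-free.

(0,0): Delta=0.9959 Bond=-29.3695
(1,0): Delta=0.9322 Bond=-29.2816
(1,1): Delta=1.0000 Bond=-32.9113
(2,0): Delta=-0.1111 Bond=10.4736
(2,1): Delta=1.0000 Bond=-36.5315
(2,2): Delta=1.0000 Bond=-36.5315
V0=36.3576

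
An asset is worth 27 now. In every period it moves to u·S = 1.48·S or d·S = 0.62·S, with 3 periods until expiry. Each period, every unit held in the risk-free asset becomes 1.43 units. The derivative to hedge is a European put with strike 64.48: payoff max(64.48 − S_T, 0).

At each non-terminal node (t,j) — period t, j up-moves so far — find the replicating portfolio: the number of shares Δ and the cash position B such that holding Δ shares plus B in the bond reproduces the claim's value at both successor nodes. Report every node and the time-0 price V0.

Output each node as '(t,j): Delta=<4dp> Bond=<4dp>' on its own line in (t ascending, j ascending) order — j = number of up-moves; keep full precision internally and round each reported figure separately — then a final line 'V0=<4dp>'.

(0,0): Delta=-0.5694 Bond=17.0096
(1,0): Delta=-1.0000 Bond=31.5321
(1,1): Delta=-0.5583 Bond=23.8788
(2,0): Delta=-1.0000 Bond=45.0909
(2,1): Delta=-1.0000 Bond=45.0909
(2,2): Delta=-0.5468 Bond=33.4711
V0=1.6360

The replicating-portfolio and risk-neutral prices coincide; use p* = (1.43−0.62)/(1.48−0.62) = 0.9419 for the latter.
At expiry t=3: V(3,0)=58.0451, V(3,1)=49.1194, V(3,2)=27.8127, V(3,3)=0.0000
(2,0): S=10.3788. Δ = (V_up−V_dn)/(S_up−S_dn) = (49.1194−58.0451)/(15.3606−6.4349) = -1.0000. V = [p*·49.1194 + (1−p*)·58.0451]/1.43 = 34.7121. B = V − Δ·S = 45.0909.
(2,1): S=24.7752. Δ = (V_up−V_dn)/(S_up−S_dn) = (27.8127−49.1194)/(36.6673−15.3606) = -1.0000. V = [p*·27.8127 + (1−p*)·49.1194]/1.43 = 20.3157. B = V − Δ·S = 45.0909.
(2,2): S=59.1408. Δ = (V_up−V_dn)/(S_up−S_dn) = (0.0000−27.8127)/(87.5284−36.6673) = -0.5468. V = [p*·0.0000 + (1−p*)·27.8127]/1.43 = 1.1308. B = V − Δ·S = 33.4711.
(1,0): S=16.7400. Δ = (V_up−V_dn)/(S_up−S_dn) = (20.3157−34.7121)/(24.7752−10.3788) = -1.0000. V = [p*·20.3157 + (1−p*)·34.7121]/1.43 = 14.7921. B = V − Δ·S = 31.5321.
(1,1): S=39.9600. Δ = (V_up−V_dn)/(S_up−S_dn) = (1.1308−20.3157)/(59.1408−24.7752) = -0.5583. V = [p*·1.1308 + (1−p*)·20.3157]/1.43 = 1.5708. B = V − Δ·S = 23.8788.
(0,0): S=27.0000. Δ = (V_up−V_dn)/(S_up−S_dn) = (1.5708−14.7921)/(39.9600−16.7400) = -0.5694. V = [p*·1.5708 + (1−p*)·14.7921]/1.43 = 1.6360. B = V − Δ·S = 17.0096.
Root portfolio cost Δ·27+B reproduces V0=1.6360.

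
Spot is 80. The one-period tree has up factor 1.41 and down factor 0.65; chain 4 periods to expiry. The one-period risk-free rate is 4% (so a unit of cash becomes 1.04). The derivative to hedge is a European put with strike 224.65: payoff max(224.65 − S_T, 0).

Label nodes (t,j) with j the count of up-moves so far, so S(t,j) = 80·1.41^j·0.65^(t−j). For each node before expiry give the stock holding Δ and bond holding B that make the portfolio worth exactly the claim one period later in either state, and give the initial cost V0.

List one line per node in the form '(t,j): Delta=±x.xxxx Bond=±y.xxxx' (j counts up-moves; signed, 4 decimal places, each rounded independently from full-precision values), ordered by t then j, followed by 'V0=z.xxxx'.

(0,0): Delta=-0.8191 Bond=182.9871
(1,0): Delta=-1.0000 Bond=199.7130
(1,1): Delta=-0.7400 Bond=181.3825
(2,0): Delta=-1.0000 Bond=207.7016
(2,1): Delta=-1.0000 Bond=207.7016
(2,2): Delta=-0.6263 Bond=170.5516
(3,0): Delta=-1.0000 Bond=216.0096
(3,1): Delta=-1.0000 Bond=216.0096
(3,2): Delta=-1.0000 Bond=216.0096
(3,3): Delta=-0.4628 Bond=140.7190
V0=117.4586

Risk-neutral probability p* = (R−d)/(u−d) = (1.04−0.65)/(1.41−0.65) = 0.5132.
Payoff layer (t=4): V(4,0)=210.3695, V(4,1)=193.6723, V(4,2)=157.4522, V(4,3)=78.8825, V(4,4)=0.0000
Node (3,0) S=21.9700: V=(p*·193.6723+(1−p*)·210.3695)/1.04=194.0396; Δ=(193.6723−210.3695)/(30.9777−14.2805)=-1.0000; B=V−Δ·S=216.0096
Node (3,1) S=47.6580: V=(p*·157.4522+(1−p*)·193.6723)/1.04=168.3516; Δ=(157.4522−193.6723)/(67.1978−30.9777)=-1.0000; B=V−Δ·S=216.0096
Node (3,2) S=103.3812: V=(p*·78.8825+(1−p*)·157.4522)/1.04=112.6284; Δ=(78.8825−157.4522)/(145.7675−67.1978)=-1.0000; B=V−Δ·S=216.0096
Node (3,3) S=224.2577: V=(p*·0.0000+(1−p*)·78.8825)/1.04=36.9263; Δ=(0.0000−78.8825)/(316.2033−145.7675)=-0.4628; B=V−Δ·S=140.7190
Node (2,0) S=33.8000: V=(p*·168.3516+(1−p*)·194.0396)/1.04=173.9016; Δ=(168.3516−194.0396)/(47.6580−21.9700)=-1.0000; B=V−Δ·S=207.7016
Node (2,1) S=73.3200: V=(p*·112.6284+(1−p*)·168.3516)/1.04=134.3816; Δ=(112.6284−168.3516)/(103.3812−47.6580)=-1.0000; B=V−Δ·S=207.7016
Node (2,2) S=159.0480: V=(p*·36.9263+(1−p*)·112.6284)/1.04=70.9435; Δ=(36.9263−112.6284)/(224.2577−103.3812)=-0.6263; B=V−Δ·S=170.5516
Node (1,0) S=52.0000: V=(p*·134.3816+(1−p*)·173.9016)/1.04=147.7130; Δ=(134.3816−173.9016)/(73.3200−33.8000)=-1.0000; B=V−Δ·S=199.7130
Node (1,1) S=112.8000: V=(p*·70.9435+(1−p*)·134.3816)/1.04=97.9114; Δ=(70.9435−134.3816)/(159.0480−73.3200)=-0.7400; B=V−Δ·S=181.3825
Node (0,0) S=80.0000: V=(p*·97.9114+(1−p*)·147.7130)/1.04=117.4586; Δ=(97.9114−147.7130)/(112.8000−52.0000)=-0.8191; B=V−Δ·S=182.9871
Root portfolio cost Δ·80+B reproduces V0=117.4586.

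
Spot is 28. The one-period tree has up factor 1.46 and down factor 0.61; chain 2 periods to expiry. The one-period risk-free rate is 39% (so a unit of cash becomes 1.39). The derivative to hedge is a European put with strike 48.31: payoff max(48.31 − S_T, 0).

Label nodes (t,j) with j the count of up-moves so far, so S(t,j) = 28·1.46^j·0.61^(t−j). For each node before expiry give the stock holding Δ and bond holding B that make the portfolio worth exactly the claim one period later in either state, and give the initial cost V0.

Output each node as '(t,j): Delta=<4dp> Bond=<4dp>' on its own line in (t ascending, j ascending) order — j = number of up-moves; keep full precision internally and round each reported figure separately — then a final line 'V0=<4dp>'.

No-arbitrage ⇒ martingale measure with p* = (R−d)/(u−d) = 0.9176.
Payoff layer (t=2): V(2,0)=37.8912, V(2,1)=23.3732, V(2,2)=0.0000
(1,0): S=17.0800. Δ = (V_up−V_dn)/(S_up−S_dn) = (23.3732−37.8912)/(24.9368−10.4188) = -1.0000. V = [p*·23.3732 + (1−p*)·37.8912]/1.39 = 17.6754. B = V − Δ·S = 34.7554.
(1,1): S=40.8800. Δ = (V_up−V_dn)/(S_up−S_dn) = (0.0000−23.3732)/(59.6848−24.9368) = -0.6726. V = [p*·0.0000 + (1−p*)·23.3732]/1.39 = 1.3848. B = V − Δ·S = 28.8827.
(0,0): S=28.0000. Δ = (V_up−V_dn)/(S_up−S_dn) = (1.3848−17.6754)/(40.8800−17.0800) = -0.6845. V = [p*·1.3848 + (1−p*)·17.6754]/1.39 = 1.9614. B = V − Δ·S = 21.1268.
Self-financing check: at every node Δ·S+B equals the discounted successor values.

(0,0): Delta=-0.6845 Bond=21.1268
(1,0): Delta=-1.0000 Bond=34.7554
(1,1): Delta=-0.6726 Bond=28.8827
V0=1.9614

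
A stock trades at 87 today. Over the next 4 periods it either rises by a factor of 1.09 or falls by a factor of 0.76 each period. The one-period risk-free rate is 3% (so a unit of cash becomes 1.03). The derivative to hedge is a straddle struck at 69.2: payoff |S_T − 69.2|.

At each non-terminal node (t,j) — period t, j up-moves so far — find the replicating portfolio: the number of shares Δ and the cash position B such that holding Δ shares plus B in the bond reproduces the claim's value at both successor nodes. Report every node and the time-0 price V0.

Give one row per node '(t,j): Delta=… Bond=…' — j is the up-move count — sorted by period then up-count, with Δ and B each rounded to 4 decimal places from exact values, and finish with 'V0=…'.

Risk-neutral probability p* = (R−d)/(u−d) = (1.03−0.76)/(1.09−0.76) = 0.8182.
At expiry t=4: V(4,0)=40.1749, V(4,1)=27.5719, V(4,2)=9.4965, V(4,3)=16.4273, V(4,4)=53.6076
  t=3,j=0: stock 38.1909 → up 41.6281 (V=27.5719), down 29.0251 (V=40.1749). Price 28.9936; hedge Δ=-1.0000, bond B=67.1845.
  t=3,j=1: stock 54.7738 → up 59.7035 (V=9.4965), down 41.6281 (V=27.5719). Price 12.4107; hedge Δ=-1.0000, bond B=67.1845.
  t=3,j=2: stock 78.5572 → up 85.6273 (V=16.4273), down 59.7035 (V=9.4965). Price 14.7254; hedge Δ=0.2674, bond B=-6.2769.
  t=3,j=3: stock 112.6675 → up 122.8076 (V=53.6076), down 85.6273 (V=16.4273). Price 45.4831; hedge Δ=1.0000, bond B=-67.1845.
  t=2,j=0: stock 50.2512 → up 54.7738 (V=12.4107), down 38.1909 (V=28.9936). Price 14.9764; hedge Δ=-1.0000, bond B=65.2276.
  t=2,j=1: stock 72.0708 → up 78.5572 (V=14.7254), down 54.7738 (V=12.4107). Price 13.8879; hedge Δ=0.0973, bond B=6.8735.
  t=2,j=2: stock 103.3647 → up 112.6675 (V=45.4831), down 78.5572 (V=14.7254). Price 38.7289; hedge Δ=0.9017, bond B=-54.4761.
  t=1,j=0: stock 66.1200 → up 72.0708 (V=13.8879), down 50.2512 (V=14.9764). Price 13.6756; hedge Δ=-0.0499, bond B=16.9741.
  t=1,j=1: stock 94.8300 → up 103.3647 (V=38.7289), down 72.0708 (V=13.8879). Price 33.2159; hedge Δ=0.7938, bond B=-42.0598.
  t=0,j=0: stock 87.0000 → up 94.8300 (V=33.2159), down 66.1200 (V=13.6756). Price 28.7991; hedge Δ=0.6806, bond B=-30.4140.
Check: Δ(0,0)·S0 + B(0,0) = 28.7991 = V0.

(0,0): Delta=0.6806 Bond=-30.4140
(1,0): Delta=-0.0499 Bond=16.9741
(1,1): Delta=0.7938 Bond=-42.0598
(2,0): Delta=-1.0000 Bond=65.2276
(2,1): Delta=0.0973 Bond=6.8735
(2,2): Delta=0.9017 Bond=-54.4761
(3,0): Delta=-1.0000 Bond=67.1845
(3,1): Delta=-1.0000 Bond=67.1845
(3,2): Delta=0.2674 Bond=-6.2769
(3,3): Delta=1.0000 Bond=-67.1845
V0=28.7991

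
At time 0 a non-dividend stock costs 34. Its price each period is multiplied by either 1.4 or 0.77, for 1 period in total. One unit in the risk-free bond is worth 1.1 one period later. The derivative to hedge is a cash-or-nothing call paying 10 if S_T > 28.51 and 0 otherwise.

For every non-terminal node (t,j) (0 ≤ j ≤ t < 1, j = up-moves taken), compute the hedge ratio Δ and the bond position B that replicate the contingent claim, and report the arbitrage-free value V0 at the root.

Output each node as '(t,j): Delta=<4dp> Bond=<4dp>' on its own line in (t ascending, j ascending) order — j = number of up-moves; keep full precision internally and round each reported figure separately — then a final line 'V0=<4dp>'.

The replicating-portfolio and risk-neutral prices coincide; use p* = (1.1−0.77)/(1.4−0.77) = 0.5238 for the latter.
Payoff layer (t=1): V(1,0)=0.0000, V(1,1)=10.0000
(0,0): S=34.0000. Δ = (V_up−V_dn)/(S_up−S_dn) = (10.0000−0.0000)/(47.6000−26.1800) = 0.4669. V = [p*·10.0000 + (1−p*)·0.0000]/1.1 = 4.7619. B = V − Δ·S = -11.1111.
Self-financing check: at every node Δ·S+B equals the discounted successor values.

(0,0): Delta=0.4669 Bond=-11.1111
V0=4.7619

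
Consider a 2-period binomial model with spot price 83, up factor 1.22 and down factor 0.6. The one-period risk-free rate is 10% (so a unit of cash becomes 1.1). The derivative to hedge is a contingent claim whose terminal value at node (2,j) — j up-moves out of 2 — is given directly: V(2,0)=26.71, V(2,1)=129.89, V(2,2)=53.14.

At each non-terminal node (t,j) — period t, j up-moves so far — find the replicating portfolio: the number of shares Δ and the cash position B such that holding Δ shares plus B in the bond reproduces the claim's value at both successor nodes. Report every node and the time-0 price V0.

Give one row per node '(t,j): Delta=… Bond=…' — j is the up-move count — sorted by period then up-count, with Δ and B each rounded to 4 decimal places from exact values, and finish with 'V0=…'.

(0,0): Delta=-0.7406 Bond=124.3736
(1,0): Delta=3.3418 Bond=-66.4924
(1,1): Delta=-1.2225 Bond=185.6038
V0=62.9003

No-arbitrage ⇒ martingale measure with p* = (R−d)/(u−d) = 0.8065.
Payoff layer (t=2): V(2,0)=26.7100, V(2,1)=129.8900, V(2,2)=53.1400
  t=1,j=0: stock 49.8000 → up 60.7560 (V=129.8900), down 29.8800 (V=26.7100). Price 99.9270; hedge Δ=3.3418, bond B=-66.4924.
  t=1,j=1: stock 101.2600 → up 123.5372 (V=53.1400), down 60.7560 (V=129.8900). Price 61.8135; hedge Δ=-1.2225, bond B=185.6038.
  t=0,j=0: stock 83.0000 → up 101.2600 (V=61.8135), down 49.8000 (V=99.9270). Price 62.9003; hedge Δ=-0.7406, bond B=124.3736.
Check: Δ(0,0)·S0 + B(0,0) = 62.9003 = V0.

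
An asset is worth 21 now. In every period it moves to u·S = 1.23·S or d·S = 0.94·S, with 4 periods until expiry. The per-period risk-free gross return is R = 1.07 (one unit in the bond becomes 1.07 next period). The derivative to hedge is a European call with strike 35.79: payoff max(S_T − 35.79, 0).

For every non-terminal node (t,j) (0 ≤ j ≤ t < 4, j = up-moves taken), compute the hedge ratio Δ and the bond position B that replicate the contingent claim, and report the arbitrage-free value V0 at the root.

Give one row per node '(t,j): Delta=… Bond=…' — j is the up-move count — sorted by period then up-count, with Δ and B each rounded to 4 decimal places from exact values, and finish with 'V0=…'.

(0,0): Delta=0.1789 Bond=-3.2356
(1,0): Delta=0.0289 Bond=-0.5017
(1,1): Delta=0.3200 Bond=-7.1057
(2,0): Delta=0.0000 Bond=0.0000
(2,1): Delta=0.0561 Bond=-1.1974
(2,2): Delta=0.5681 Bond=-15.4871
(3,0): Delta=0.0000 Bond=0.0000
(3,1): Delta=0.0000 Bond=0.0000
(3,2): Delta=0.1089 Bond=-2.8582
(3,3): Delta=1.0000 Bond=-33.4486
V0=0.5213

Since d<R<u, set p* = (R−d)/(u−d) = 0.4483; price each node as the discounted p*-expectation of its children.
Terminal values V(4,·): V(4,0)=0.0000, V(4,1)=0.0000, V(4,2)=0.0000, V(4,3)=0.9435, V(4,4)=12.2762
Node (3,0) S=17.4423: V=(p*·0.0000+(1−p*)·0.0000)/1.07=0.0000; Δ=(0.0000−0.0000)/(21.4540−16.3957)=0.0000; B=V−Δ·S=0.0000
Node (3,1) S=22.8234: V=(p*·0.0000+(1−p*)·0.0000)/1.07=0.0000; Δ=(0.0000−0.0000)/(28.0728−21.4540)=0.0000; B=V−Δ·S=0.0000
Node (3,2) S=29.8646: V=(p*·0.9435+(1−p*)·0.0000)/1.07=0.3953; Δ=(0.9435−0.0000)/(36.7335−28.0728)=0.1089; B=V−Δ·S=-2.8582
Node (3,3) S=39.0782: V=(p*·12.2762+(1−p*)·0.9435)/1.07=5.6296; Δ=(12.2762−0.9435)/(48.0662−36.7335)=1.0000; B=V−Δ·S=-33.4486
Node (2,0) S=18.5556: V=(p*·0.0000+(1−p*)·0.0000)/1.07=0.0000; Δ=(0.0000−0.0000)/(22.8234−17.4423)=0.0000; B=V−Δ·S=0.0000
Node (2,1) S=24.2802: V=(p*·0.3953+(1−p*)·0.0000)/1.07=0.1656; Δ=(0.3953−0.0000)/(29.8646−22.8234)=0.0561; B=V−Δ·S=-1.1974
Node (2,2) S=31.7709: V=(p*·5.6296+(1−p*)·0.3953)/1.07=2.5623; Δ=(5.6296−0.3953)/(39.0782−29.8646)=0.5681; B=V−Δ·S=-15.4871
Node (1,0) S=19.7400: V=(p*·0.1656+(1−p*)·0.0000)/1.07=0.0694; Δ=(0.1656−0.0000)/(24.2802−18.5556)=0.0289; B=V−Δ·S=-0.5017
Node (1,1) S=25.8300: V=(p*·2.5623+(1−p*)·0.1656)/1.07=1.1589; Δ=(2.5623−0.1656)/(31.7709−24.2802)=0.3200; B=V−Δ·S=-7.1057
Node (0,0) S=21.0000: V=(p*·1.1589+(1−p*)·0.0694)/1.07=0.5213; Δ=(1.1589−0.0694)/(25.8300−19.7400)=0.1789; B=V−Δ·S=-3.2356
The time-0 hedge costs 0.5213, which is the no-arbitrage price.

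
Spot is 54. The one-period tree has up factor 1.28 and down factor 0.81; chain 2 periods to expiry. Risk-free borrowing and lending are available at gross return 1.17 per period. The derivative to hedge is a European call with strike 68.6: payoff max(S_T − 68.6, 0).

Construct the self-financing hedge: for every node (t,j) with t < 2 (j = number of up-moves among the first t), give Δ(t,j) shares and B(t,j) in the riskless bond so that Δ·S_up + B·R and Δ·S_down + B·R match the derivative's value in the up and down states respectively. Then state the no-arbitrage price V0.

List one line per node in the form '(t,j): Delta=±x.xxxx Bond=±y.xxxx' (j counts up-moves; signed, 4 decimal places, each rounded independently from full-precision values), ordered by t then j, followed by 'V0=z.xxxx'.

Under the risk-neutral measure, an up-move has probability p* = (R−d)/(u−d) = 0.7660 and values discount at R = 1.17.
Terminal values V(2,·): V(2,0)=0.0000, V(2,1)=0.0000, V(2,2)=19.8736
  t=1,j=0: stock 43.7400 → up 55.9872 (V=0.0000), down 35.4294 (V=0.0000). Price 0.0000; hedge Δ=0.0000, bond B=0.0000.
  t=1,j=1: stock 69.1200 → up 88.4736 (V=19.8736), down 55.9872 (V=0.0000). Price 13.0105; hedge Δ=0.6118, bond B=-29.2737.
  t=0,j=0: stock 54.0000 → up 69.1200 (V=13.0105), down 43.7400 (V=0.0000). Price 8.5175; hedge Δ=0.5126, bond B=-19.1645.
The time-0 hedge costs 8.5175, which is the no-arbitrage price.

(0,0): Delta=0.5126 Bond=-19.1645
(1,0): Delta=0.0000 Bond=0.0000
(1,1): Delta=0.6118 Bond=-29.2737
V0=8.5175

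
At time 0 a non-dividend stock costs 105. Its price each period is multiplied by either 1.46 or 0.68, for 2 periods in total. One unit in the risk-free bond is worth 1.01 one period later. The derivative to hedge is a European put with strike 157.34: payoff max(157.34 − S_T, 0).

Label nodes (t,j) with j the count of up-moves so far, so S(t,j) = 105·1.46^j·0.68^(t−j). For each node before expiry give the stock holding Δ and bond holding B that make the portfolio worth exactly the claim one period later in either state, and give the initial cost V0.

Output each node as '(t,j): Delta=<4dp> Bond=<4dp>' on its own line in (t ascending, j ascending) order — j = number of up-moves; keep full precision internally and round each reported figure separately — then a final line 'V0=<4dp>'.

No-arbitrage ⇒ martingale measure with p* = (R−d)/(u−d) = 0.4231.
Payoff layer (t=2): V(2,0)=108.7880, V(2,1)=53.0960, V(2,2)=0.0000
Node (1,0) S=71.4000: V=(p*·53.0960+(1−p*)·108.7880)/1.01=84.3822; Δ=(53.0960−108.7880)/(104.2440−48.5520)=-1.0000; B=V−Δ·S=155.7822
Node (1,1) S=153.3000: V=(p*·0.0000+(1−p*)·53.0960)/1.01=30.3290; Δ=(0.0000−53.0960)/(223.8180−104.2440)=-0.4440; B=V−Δ·S=98.4008
Node (0,0) S=105.0000: V=(p*·30.3290+(1−p*)·84.3822)/1.01=60.9045; Δ=(30.3290−84.3822)/(153.3000−71.4000)=-0.6600; B=V−Δ·S=130.2034
Each (Δ,B) replicates both successor values, so the strategy is self-financing and V0 is arbitrage-free.

(0,0): Delta=-0.6600 Bond=130.2034
(1,0): Delta=-1.0000 Bond=155.7822
(1,1): Delta=-0.4440 Bond=98.4008
V0=60.9045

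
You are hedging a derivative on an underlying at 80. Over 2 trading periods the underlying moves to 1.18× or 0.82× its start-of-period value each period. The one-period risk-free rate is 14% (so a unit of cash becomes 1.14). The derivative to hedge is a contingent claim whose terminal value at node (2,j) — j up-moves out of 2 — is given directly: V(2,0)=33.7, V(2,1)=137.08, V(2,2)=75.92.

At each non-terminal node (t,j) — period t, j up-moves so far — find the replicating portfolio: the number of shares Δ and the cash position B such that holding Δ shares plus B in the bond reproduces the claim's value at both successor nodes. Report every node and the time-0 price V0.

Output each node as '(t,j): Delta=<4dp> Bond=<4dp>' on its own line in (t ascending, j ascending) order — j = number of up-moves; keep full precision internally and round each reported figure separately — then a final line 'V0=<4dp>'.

(0,0): Delta=-1.3060 Bond=171.7908
(1,0): Delta=4.3775 Bond=-176.9971
(1,1): Delta=-1.7997 Bond=242.4464
V0=67.3128

The replicating-portfolio and risk-neutral prices coincide; use p* = (1.14−0.82)/(1.18−0.82) = 0.8889 for the latter.
Terminal values V(2,·): V(2,0)=33.7000, V(2,1)=137.0800, V(2,2)=75.9200
Node (1,0) S=65.6000: V=(p*·137.0800+(1−p*)·33.7000)/1.14=110.1696; Δ=(137.0800−33.7000)/(77.4080−53.7920)=4.3775; B=V−Δ·S=-176.9971
Node (1,1) S=94.4000: V=(p*·75.9200+(1−p*)·137.0800)/1.14=72.5575; Δ=(75.9200−137.0800)/(111.3920−77.4080)=-1.7997; B=V−Δ·S=242.4464
Node (0,0) S=80.0000: V=(p*·72.5575+(1−p*)·110.1696)/1.14=67.3128; Δ=(72.5575−110.1696)/(94.4000−65.6000)=-1.3060; B=V−Δ·S=171.7908
Self-financing check: at every node Δ·S+B equals the discounted successor values.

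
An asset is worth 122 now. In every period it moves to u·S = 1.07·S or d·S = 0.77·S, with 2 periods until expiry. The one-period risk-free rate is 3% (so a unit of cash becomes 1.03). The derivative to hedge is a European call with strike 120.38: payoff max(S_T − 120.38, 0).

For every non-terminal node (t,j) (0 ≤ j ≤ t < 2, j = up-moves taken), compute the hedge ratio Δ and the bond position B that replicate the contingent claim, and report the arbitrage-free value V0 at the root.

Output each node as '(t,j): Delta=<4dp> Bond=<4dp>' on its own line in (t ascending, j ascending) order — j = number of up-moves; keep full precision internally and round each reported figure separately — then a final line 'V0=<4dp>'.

Under the risk-neutral measure, an up-move has probability p* = (R−d)/(u−d) = 0.8667 and values discount at R = 1.03.
Terminal values V(2,·): V(2,0)=0.0000, V(2,1)=0.0000, V(2,2)=19.2978
  t=1,j=0: stock 93.9400 → up 100.5158 (V=0.0000), down 72.3338 (V=0.0000). Price 0.0000; hedge Δ=0.0000, bond B=0.0000.
  t=1,j=1: stock 130.5400 → up 139.6778 (V=19.2978), down 100.5158 (V=0.0000). Price 16.2376; hedge Δ=0.4928, bond B=-48.0884.
  t=0,j=0: stock 122.0000 → up 130.5400 (V=16.2376), down 93.9400 (V=0.0000). Price 13.6627; hedge Δ=0.4437, bond B=-40.4627.
The time-0 hedge costs 13.6627, which is the no-arbitrage price.

(0,0): Delta=0.4437 Bond=-40.4627
(1,0): Delta=0.0000 Bond=0.0000
(1,1): Delta=0.4928 Bond=-48.0884
V0=13.6627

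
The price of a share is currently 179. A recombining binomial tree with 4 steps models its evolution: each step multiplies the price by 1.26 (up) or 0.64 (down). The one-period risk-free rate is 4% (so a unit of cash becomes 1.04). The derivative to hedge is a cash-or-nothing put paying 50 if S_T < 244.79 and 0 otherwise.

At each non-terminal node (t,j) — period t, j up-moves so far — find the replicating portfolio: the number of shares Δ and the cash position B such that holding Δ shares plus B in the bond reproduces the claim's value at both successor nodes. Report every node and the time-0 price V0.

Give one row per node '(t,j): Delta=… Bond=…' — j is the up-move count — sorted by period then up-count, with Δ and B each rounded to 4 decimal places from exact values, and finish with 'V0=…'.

Under the risk-neutral measure, an up-move has probability p* = (R−d)/(u−d) = 0.6452 and values discount at R = 1.04.
At expiry t=4: V(4,0)=50.0000, V(4,1)=50.0000, V(4,2)=50.0000, V(4,3)=50.0000, V(4,4)=0.0000
Node (3,0) S=46.9238: V=(p*·50.0000+(1−p*)·50.0000)/1.04=48.0769; Δ=(50.0000−50.0000)/(59.1240−30.0312)=0.0000; B=V−Δ·S=48.0769
Node (3,1) S=92.3812: V=(p*·50.0000+(1−p*)·50.0000)/1.04=48.0769; Δ=(50.0000−50.0000)/(116.4003−59.1240)=0.0000; B=V−Δ·S=48.0769
Node (3,2) S=181.8755: V=(p*·50.0000+(1−p*)·50.0000)/1.04=48.0769; Δ=(50.0000−50.0000)/(229.1631−116.4003)=0.0000; B=V−Δ·S=48.0769
Node (3,3) S=358.0673: V=(p*·0.0000+(1−p*)·50.0000)/1.04=17.0596; Δ=(0.0000−50.0000)/(451.1648−229.1631)=-0.2252; B=V−Δ·S=97.7047
Node (2,0) S=73.3184: V=(p*·48.0769+(1−p*)·48.0769)/1.04=46.2278; Δ=(48.0769−48.0769)/(92.3812−46.9238)=0.0000; B=V−Δ·S=46.2278
Node (2,1) S=144.3456: V=(p*·48.0769+(1−p*)·48.0769)/1.04=46.2278; Δ=(48.0769−48.0769)/(181.8755−92.3812)=0.0000; B=V−Δ·S=46.2278
Node (2,2) S=284.1804: V=(p*·17.0596+(1−p*)·48.0769)/1.04=26.9863; Δ=(17.0596−48.0769)/(358.0673−181.8755)=-0.1760; B=V−Δ·S=77.0143
Node (1,0) S=114.5600: V=(p*·46.2278+(1−p*)·46.2278)/1.04=44.4498; Δ=(46.2278−46.2278)/(144.3456−73.3184)=0.0000; B=V−Δ·S=44.4498
Node (1,1) S=225.5400: V=(p*·26.9863+(1−p*)·46.2278)/1.04=32.5134; Δ=(26.9863−46.2278)/(284.1804−144.3456)=-0.1376; B=V−Δ·S=63.5481
Node (0,0) S=179.0000: V=(p*·32.5134+(1−p*)·44.4498)/1.04=35.3355; Δ=(32.5134−44.4498)/(225.5400−114.5600)=-0.1076; B=V−Δ·S=54.5878
Each (Δ,B) replicates both successor values, so the strategy is self-financing and V0 is arbitrage-free.

(0,0): Delta=-0.1076 Bond=54.5878
(1,0): Delta=0.0000 Bond=44.4498
(1,1): Delta=-0.1376 Bond=63.5481
(2,0): Delta=0.0000 Bond=46.2278
(2,1): Delta=0.0000 Bond=46.2278
(2,2): Delta=-0.1760 Bond=77.0143
(3,0): Delta=0.0000 Bond=48.0769
(3,1): Delta=0.0000 Bond=48.0769
(3,2): Delta=0.0000 Bond=48.0769
(3,3): Delta=-0.2252 Bond=97.7047
V0=35.3355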